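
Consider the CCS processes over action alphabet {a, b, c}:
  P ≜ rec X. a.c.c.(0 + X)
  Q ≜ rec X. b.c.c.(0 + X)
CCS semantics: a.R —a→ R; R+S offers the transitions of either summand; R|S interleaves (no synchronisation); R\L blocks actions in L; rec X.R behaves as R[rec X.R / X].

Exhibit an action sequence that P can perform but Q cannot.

P's transition system — 4 states:
  p0 = rec X. a.c.c.(0 + X) has moves --a--▸ p1
  p1 = c.c.(0 + (rec X. a.c.c.(0 + X))) has moves --c--▸ p2
  p2 = c.(0 + (rec X. a.c.c.(0 + X))) has moves --c--▸ p3
  p3 = 0 + (rec X. a.c.c.(0 + X)) has moves --a--▸ p1
Q's transition system — 4 states:
  q0 = rec X. b.c.c.(0 + X) has moves --b--▸ q1
  q1 = c.c.(0 + (rec X. b.c.c.(0 + X))) has moves --c--▸ q2
  q2 = c.(0 + (rec X. b.c.c.(0 + X))) has moves --c--▸ q3
  q3 = 0 + (rec X. b.c.c.(0 + X)) has moves --b--▸ q1
Run σ = ⟨a⟩ on P: start {p0}
  step 1 (a): {p1}
  ✓ P
Run σ = ⟨a⟩ on Q: start {q0}
  step 1 (a): no successor for Q

a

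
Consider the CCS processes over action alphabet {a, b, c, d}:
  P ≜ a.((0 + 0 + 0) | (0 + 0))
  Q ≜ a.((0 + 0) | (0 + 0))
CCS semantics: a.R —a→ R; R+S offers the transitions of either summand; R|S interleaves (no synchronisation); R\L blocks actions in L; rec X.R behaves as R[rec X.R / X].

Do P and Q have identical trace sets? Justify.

trace-equivalent

Reachable graph of P (2 states):
  m0 = a.((0 + 0 + 0) | (0 + 0)) :: -a-> m1
  m1 = (0 + 0 + 0) | (0 + 0) :: deadlocked
Reachable graph of Q (2 states):
  n0 = a.((0 + 0) | (0 + 0)) :: -a-> n1
  n1 = (0 + 0) | (0 + 0) :: deadlocked
Bisimilarity quotient blocks:
  B0 = {m0, n0}
  B1 = {m1, n1}
m0 ∈ B0, n0 ∈ B0 → same block
Bisimilar ⇒ trace-equivalent.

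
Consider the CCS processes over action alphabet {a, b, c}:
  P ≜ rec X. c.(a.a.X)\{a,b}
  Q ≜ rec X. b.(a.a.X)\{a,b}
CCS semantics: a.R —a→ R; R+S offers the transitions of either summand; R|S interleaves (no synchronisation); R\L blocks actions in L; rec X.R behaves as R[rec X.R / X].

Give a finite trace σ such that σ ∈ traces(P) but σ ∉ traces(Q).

c

LTS(P): 2 reachable states
  p0 = rec X. c.(a.a.X)\{a,b} ⊢ ··c··> p1
  p1 = (a.a.(rec X. c.(a.a.X)\{a,b}))\{a,b} ⊢ stopped
LTS(Q): 2 reachable states
  q0 = rec X. b.(a.a.X)\{a,b} ⊢ ··b··> q1
  q1 = (a.a.(rec X. b.(a.a.X)\{a,b}))\{a,b} ⊢ stopped
Trace ⟨c⟩ through P, begin at {p0}:
  after c @ step 1: {p1}
  ✓ P
Trace ⟨c⟩ through Q, begin at {q0}:
  after c @ step 1: no successor for Q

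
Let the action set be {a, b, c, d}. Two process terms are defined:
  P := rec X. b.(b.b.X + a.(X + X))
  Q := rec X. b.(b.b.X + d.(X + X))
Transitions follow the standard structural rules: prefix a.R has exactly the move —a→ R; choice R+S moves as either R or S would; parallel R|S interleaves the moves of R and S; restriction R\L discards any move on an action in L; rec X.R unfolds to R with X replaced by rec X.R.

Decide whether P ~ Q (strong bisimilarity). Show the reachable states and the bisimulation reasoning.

P's transition system — 4 states:
  u0 = rec X. b.(b.b.X + a.(X + X)) | -b-> u1
  u1 = b.b.(rec X. b.(b.b.X + a.(X + X))) + a.((rec X. b.(b.b.X + a.(X + X))) + (rec X. b.(b.b.X + a.(X + X)))) | -a-> u2, -b-> u3
  u2 = (rec X. b.(b.b.X + a.(X + X))) + (rec X. b.(b.b.X + a.(X + X))) | -b-> u1
  u3 = b.(rec X. b.(b.b.X + a.(X + X))) | -b-> u0
Q's transition system — 4 states:
  v0 = rec X. b.(b.b.X + d.(X + X)) | -b-> v1
  v1 = b.b.(rec X. b.(b.b.X + d.(X + X))) + d.((rec X. b.(b.b.X + d.(X + X))) + (rec X. b.(b.b.X + d.(X + X)))) | -b-> v2, -d-> v3
  v2 = b.(rec X. b.(b.b.X + d.(X + X))) | -b-> v0
  v3 = (rec X. b.(b.b.X + d.(X + X))) + (rec X. b.(b.b.X + d.(X + X))) | -b-> v1
Bisimilarity quotient blocks:
  B0 = {u0, u2}
  B1 = {u1}
  B2 = {u3}
  B3 = {v0, v3}
  B4 = {v1}
  B5 = {v2}
u0 ∈ B0, v0 ∈ B3 → different blocks

P ≁ Q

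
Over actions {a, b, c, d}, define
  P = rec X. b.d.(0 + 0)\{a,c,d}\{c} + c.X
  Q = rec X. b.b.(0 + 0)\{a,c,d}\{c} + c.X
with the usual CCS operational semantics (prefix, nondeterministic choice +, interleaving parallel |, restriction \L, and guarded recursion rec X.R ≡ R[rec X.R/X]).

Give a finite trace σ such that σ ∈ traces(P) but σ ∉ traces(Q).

P's transition system — 3 states:
  s0 = rec X. b.d.(0 + 0)\{a,c,d}\{c} + c.X → =b=> s1, =c=> s0
  s1 = d.(0 + 0)\{a,c,d}\{c} → =d=> s2
  s2 = (0 + 0)\{a,c,d}\{c} → stopped
Q's transition system — 3 states:
  t0 = rec X. b.b.(0 + 0)\{a,c,d}\{c} + c.X → =b=> t1, =c=> t0
  t1 = b.(0 + 0)\{a,c,d}\{c} → =b=> t2
  t2 = (0 + 0)\{a,c,d}\{c} → stopped
Executing bd from P (initial set {s0}):
  after b @ step 1: {s1}
  after d @ step 2: {s2}
  ✓ P
Executing bd from Q (initial set {t0}):
  after b @ step 1: {t1}
  after d @ step 2: ∅ (Q stuck)

bd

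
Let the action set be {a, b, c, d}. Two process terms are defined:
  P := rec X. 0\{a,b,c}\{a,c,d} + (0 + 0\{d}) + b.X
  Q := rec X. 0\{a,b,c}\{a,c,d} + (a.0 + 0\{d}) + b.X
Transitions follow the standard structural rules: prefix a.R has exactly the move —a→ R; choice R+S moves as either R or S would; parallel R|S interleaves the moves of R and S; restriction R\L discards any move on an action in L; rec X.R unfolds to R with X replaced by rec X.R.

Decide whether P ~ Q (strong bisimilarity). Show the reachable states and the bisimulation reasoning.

P's transition system — 1 states:
  u0 = rec X. 0\{a,b,c}\{a,c,d} + (0 + 0\{d}) + b.X :: =b=> u0
Q's transition system — 2 states:
  v0 = rec X. 0\{a,b,c}\{a,c,d} + (a.0 + 0\{d}) + b.X :: =a=> v1, =b=> v0
  v1 = 0 :: ∅
Bisimilarity quotient blocks:
  B0 = {u0}
  B1 = {v0}
  B2 = {v1}
u0 ∈ B0, v0 ∈ B1 → different blocks

NO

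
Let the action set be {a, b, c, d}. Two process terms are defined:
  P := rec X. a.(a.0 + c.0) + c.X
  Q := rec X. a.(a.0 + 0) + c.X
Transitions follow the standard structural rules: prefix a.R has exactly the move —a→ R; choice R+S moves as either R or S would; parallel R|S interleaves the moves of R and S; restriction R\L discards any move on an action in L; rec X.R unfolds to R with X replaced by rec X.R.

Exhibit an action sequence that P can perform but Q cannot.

P's transition system — 3 states:
  s0 = rec X. a.(a.0 + c.0) + c.X → --a--▸ s1, --c--▸ s0
  s1 = a.0 + c.0 → --a--▸ s2, --c--▸ s2
  s2 = 0 → deadlocked
Q's transition system — 3 states:
  t0 = rec X. a.(a.0 + 0) + c.X → --a--▸ t1, --c--▸ t0
  t1 = a.0 + 0 → --a--▸ t2
  t2 = 0 → deadlocked
Run σ = ⟨ac⟩ on P: start {s0}
  after a @ step 1: {s1}
  after c @ step 2: {s2}
  — P admits the full trace.
Run σ = ⟨ac⟩ on Q: start {t0}
  after a @ step 1: {t1}
  after c @ step 2: no successor for Q

ac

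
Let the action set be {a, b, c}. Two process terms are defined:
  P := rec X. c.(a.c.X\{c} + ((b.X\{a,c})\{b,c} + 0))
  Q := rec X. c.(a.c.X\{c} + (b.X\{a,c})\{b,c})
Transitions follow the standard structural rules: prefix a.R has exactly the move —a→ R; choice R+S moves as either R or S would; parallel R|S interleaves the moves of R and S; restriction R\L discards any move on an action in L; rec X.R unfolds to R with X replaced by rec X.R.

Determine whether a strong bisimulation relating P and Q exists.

YES

Reachable graph of P (4 states):
  u0 = rec X. c.(a.c.X\{c} + ((b.X\{a,c})\{b,c} + 0)) | -c-> u1
  u1 = a.c.(rec X. c.(a.c.X\{c} + ((b.X\{a,c})\{b,c} + 0)))\{c} + ((b.(rec X. c.(a.c.X\{c} + ((b.X\{a,c})\{b,c} + 0)))\{a,c})\{b,c} + 0) | -a-> u2
  u2 = c.(rec X. c.(a.c.X\{c} + ((b.X\{a,c})\{b,c} + 0)))\{c} | -c-> u3
  u3 = (rec X. c.(a.c.X\{c} + ((b.X\{a,c})\{b,c} + 0)))\{c} | deadlocked
Reachable graph of Q (4 states):
  v0 = rec X. c.(a.c.X\{c} + (b.X\{a,c})\{b,c}) | -c-> v1
  v1 = a.c.(rec X. c.(a.c.X\{c} + (b.X\{a,c})\{b,c}))\{c} + (b.(rec X. c.(a.c.X\{c} + (b.X\{a,c})\{b,c}))\{a,c})\{b,c} | -a-> v2
  v2 = c.(rec X. c.(a.c.X\{c} + (b.X\{a,c})\{b,c}))\{c} | -c-> v3
  v3 = (rec X. c.(a.c.X\{c} + (b.X\{a,c})\{b,c}))\{c} | deadlocked
Partition-refinement fixed point:
  B0 = {u0, v0}
  B1 = {u1, v1}
  B2 = {u2, v2}
  B3 = {u3, v3}
u0 ∈ B0, v0 ∈ B0 → same block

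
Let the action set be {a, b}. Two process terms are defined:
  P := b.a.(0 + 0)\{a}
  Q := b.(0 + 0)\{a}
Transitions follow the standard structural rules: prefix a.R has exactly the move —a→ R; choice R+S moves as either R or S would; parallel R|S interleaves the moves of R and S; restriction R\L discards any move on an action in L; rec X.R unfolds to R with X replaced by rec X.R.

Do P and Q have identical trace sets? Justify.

LTS(P): 3 reachable states
  u0 = b.a.(0 + 0)\{a} → -b-> u1
  u1 = a.(0 + 0)\{a} → -a-> u2
  u2 = (0 + 0)\{a} → ·
LTS(Q): 2 reachable states
  v0 = b.(0 + 0)\{a} → -b-> v1
  v1 = (0 + 0)\{a} → ·
Trace ⟨ba⟩ through P, begin at {u0}:
  step 1 (b): {u1}
  step 2 (a): {u2}
  ✓ P
Trace ⟨ba⟩ through Q, begin at {v0}:
  step 1 (b): {v1}
  step 2 (a): no successor for Q

NO — witness ⟨ba⟩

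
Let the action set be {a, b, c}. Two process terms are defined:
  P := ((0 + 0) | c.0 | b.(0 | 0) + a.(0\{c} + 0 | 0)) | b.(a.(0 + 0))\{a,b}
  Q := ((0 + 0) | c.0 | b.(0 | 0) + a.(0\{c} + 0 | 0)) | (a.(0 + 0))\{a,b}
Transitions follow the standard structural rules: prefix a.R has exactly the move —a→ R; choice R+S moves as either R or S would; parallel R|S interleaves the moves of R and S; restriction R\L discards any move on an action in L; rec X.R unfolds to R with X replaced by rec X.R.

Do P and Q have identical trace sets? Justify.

NO — witness ⟨ab⟩

P's transition system — 10 states:
  p0 = ((0 + 0) | c.0 | b.(0 | 0) + a.(0\{c} + 0 | 0)) | b.(a.(0 + 0))\{a,b} has moves ··a··> p1, ··b··> p2, ··b··> p3, ··c··> p4
  p1 = (0\{c} + 0 | 0) | b.(a.(0 + 0))\{a,b} has moves ··b··> p5
  p2 = ((0 + 0) | c.0 | b.(0 | 0) + a.(0\{c} + 0 | 0)) | (a.(0 + 0))\{a,b} has moves ··a··> p5, ··b··> p6, ··c··> p7
  p3 = (0 + 0) | c.0 | (0 | 0) | b.(a.(0 + 0))\{a,b} has moves ··b··> p6, ··c··> p8
  p4 = (0 + 0) | 0 | b.(0 | 0) | b.(a.(0 + 0))\{a,b} has moves ··b··> p7, ··b··> p8
  p5 = (0\{c} + 0 | 0) | (a.(0 + 0))\{a,b} has moves ∅
  p6 = (0 + 0) | c.0 | (0 | 0) | (a.(0 + 0))\{a,b} has moves ··c··> p9
  p7 = (0 + 0) | 0 | b.(0 | 0) | (a.(0 + 0))\{a,b} has moves ··b··> p9
  p8 = (0 + 0) | 0 | (0 | 0) | b.(a.(0 + 0))\{a,b} has moves ··b··> p9
  p9 = (0 + 0) | 0 | (0 | 0) | (a.(0 + 0))\{a,b} has moves ∅
Q's transition system — 5 states:
  q0 = ((0 + 0) | c.0 | b.(0 | 0) + a.(0\{c} + 0 | 0)) | (a.(0 + 0))\{a,b} has moves ··a··> q1, ··b··> q2, ··c··> q3
  q1 = (0\{c} + 0 | 0) | (a.(0 + 0))\{a,b} has moves ∅
  q2 = (0 + 0) | c.0 | (0 | 0) | (a.(0 + 0))\{a,b} has moves ··c··> q4
  q3 = (0 + 0) | 0 | b.(0 | 0) | (a.(0 + 0))\{a,b} has moves ··b··> q4
  q4 = (0 + 0) | 0 | (0 | 0) | (a.(0 + 0))\{a,b} has moves ∅
Executing ab from P (initial set {p0}):
  step 1 (a): {p1}
  step 2 (b): {p5}
  ✓ P
Executing ab from Q (initial set {q0}):
  step 1 (a): {q1}
  step 2 (b): ∅  — Q cannot continue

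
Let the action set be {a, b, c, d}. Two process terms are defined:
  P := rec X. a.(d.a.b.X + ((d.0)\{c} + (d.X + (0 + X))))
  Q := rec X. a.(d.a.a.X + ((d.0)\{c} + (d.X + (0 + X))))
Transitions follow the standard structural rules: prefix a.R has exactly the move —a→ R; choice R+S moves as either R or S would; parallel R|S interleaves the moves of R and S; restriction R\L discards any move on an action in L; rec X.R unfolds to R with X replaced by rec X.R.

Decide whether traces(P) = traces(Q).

traces(P) ≠ traces(Q) — witness ⟨adab⟩

P's transition system — 5 states:
  p0 = rec X. a.(d.a.b.X + ((d.0)\{c} + (d.X + (0 + X)))) :: ··a··> p1
  p1 = d.a.b.(rec X. a.(d.a.b.X + ((d.0)\{c} + (d.X + (0 + X))))) + ((d.0)\{c} + (d.(rec X. a.(d.a.b.X + ((d.0)\{c} + (d.X + (0 + X))))) + (0 + (rec X. a.(d.a.b.X + ((d.0)\{c} + (d.X + (0 + X)))))))) :: ··a··> p1, ··d··> p0, ··d··> p2, ··d··> p3
  p2 = 0\{c} :: stopped
  p3 = a.b.(rec X. a.(d.a.b.X + ((d.0)\{c} + (d.X + (0 + X))))) :: ··a··> p4
  p4 = b.(rec X. a.(d.a.b.X + ((d.0)\{c} + (d.X + (0 + X))))) :: ··b··> p0
Q's transition system — 5 states:
  q0 = rec X. a.(d.a.a.X + ((d.0)\{c} + (d.X + (0 + X)))) :: ··a··> q1
  q1 = d.a.a.(rec X. a.(d.a.a.X + ((d.0)\{c} + (d.X + (0 + X))))) + ((d.0)\{c} + (d.(rec X. a.(d.a.a.X + ((d.0)\{c} + (d.X + (0 + X))))) + (0 + (rec X. a.(d.a.a.X + ((d.0)\{c} + (d.X + (0 + X)))))))) :: ··a··> q1, ··d··> q0, ··d··> q2, ··d··> q3
  q2 = 0\{c} :: stopped
  q3 = a.a.(rec X. a.(d.a.a.X + ((d.0)\{c} + (d.X + (0 + X))))) :: ··a··> q4
  q4 = a.(rec X. a.(d.a.a.X + ((d.0)\{c} + (d.X + (0 + X))))) :: ··a··> q0
Trace ⟨adab⟩ through P, begin at {p0}:
  [1] a ⇒ {p1}
  [2] d ⇒ {p0, p2, p3}
  [3] a ⇒ {p1, p4}
  [4] b ⇒ {p0}
  ✓ P
Trace ⟨adab⟩ through Q, begin at {q0}:
  [1] a ⇒ {q1}
  [2] d ⇒ {q0, q2, q3}
  [3] a ⇒ {q1, q4}
  [4] b ⇒ ∅ (Q stuck)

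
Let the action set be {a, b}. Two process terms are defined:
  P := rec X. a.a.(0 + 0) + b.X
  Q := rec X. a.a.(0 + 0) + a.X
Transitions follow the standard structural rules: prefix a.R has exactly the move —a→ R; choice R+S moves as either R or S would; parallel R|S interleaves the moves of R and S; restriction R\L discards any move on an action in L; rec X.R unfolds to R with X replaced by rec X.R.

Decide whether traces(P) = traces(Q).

traces(P) ≠ traces(Q) — witness ⟨b⟩

LTS(P): 3 reachable states
  s0 = rec X. a.a.(0 + 0) + b.X → ··a··> s1, ··b··> s0
  s1 = a.(0 + 0) → ··a··> s2
  s2 = 0 + 0 → ∅
LTS(Q): 3 reachable states
  t0 = rec X. a.a.(0 + 0) + a.X → ··a··> t0, ··a··> t1
  t1 = a.(0 + 0) → ··a··> t2
  t2 = 0 + 0 → ∅
Run σ = ⟨b⟩ on P: start {s0}
  after b @ step 1: {s0}
  — P admits the full trace.
Run σ = ⟨b⟩ on Q: start {t0}
  after b @ step 1: ∅  — Q cannot continue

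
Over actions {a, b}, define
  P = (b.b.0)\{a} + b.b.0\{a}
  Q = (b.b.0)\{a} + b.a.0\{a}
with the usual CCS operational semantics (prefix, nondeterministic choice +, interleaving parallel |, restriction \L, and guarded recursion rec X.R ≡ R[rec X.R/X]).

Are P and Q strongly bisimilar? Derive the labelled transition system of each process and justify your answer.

P ≁ Q

Reachable graph of P (4 states):
  p0 = (b.b.0)\{a} + b.b.0\{a} :: --b--▸ p1, --b--▸ p2
  p1 = (b.0)\{a} :: --b--▸ p3
  p2 = b.0\{a} :: --b--▸ p3
  p3 = 0\{a} :: ∅
Reachable graph of Q (4 states):
  q0 = (b.b.0)\{a} + b.a.0\{a} :: --b--▸ q1, --b--▸ q2
  q1 = (b.0)\{a} :: --b--▸ q3
  q2 = a.0\{a} :: --a--▸ q3
  q3 = 0\{a} :: ∅
Coarsest stable partition (strong bisimilarity classes):
  B0 = {p0}
  B1 = {p1, p2, q1}
  B2 = {p3, q3}
  B3 = {q0}
  B4 = {q2}
p0 ∈ B0, q0 ∈ B3 → different blocks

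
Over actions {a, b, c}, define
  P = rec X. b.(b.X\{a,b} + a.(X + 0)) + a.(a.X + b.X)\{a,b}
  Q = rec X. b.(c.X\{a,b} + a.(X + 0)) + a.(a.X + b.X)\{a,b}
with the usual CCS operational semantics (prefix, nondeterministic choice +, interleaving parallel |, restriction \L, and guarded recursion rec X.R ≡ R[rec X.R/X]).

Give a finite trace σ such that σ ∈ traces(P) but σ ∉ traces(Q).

P's transition system — 5 states:
  s0 = rec X. b.(b.X\{a,b} + a.(X + 0)) + a.(a.X + b.X)\{a,b} has moves ··a··> s1, ··b··> s2
  s1 = (a.(rec X. b.(b.X\{a,b} + a.(X + 0)) + a.(a.X + b.X)\{a,b}) + b.(rec X. b.(b.X\{a,b} + a.(X + 0)) + a.(a.X + b.X)\{a,b}))\{a,b} has moves ∅
  s2 = b.(rec X. b.(b.X\{a,b} + a.(X + 0)) + a.(a.X + b.X)\{a,b})\{a,b} + a.((rec X. b.(b.X\{a,b} + a.(X + 0)) + a.(a.X + b.X)\{a,b}) + 0) has moves ··a··> s3, ··b··> s4
  s3 = (rec X. b.(b.X\{a,b} + a.(X + 0)) + a.(a.X + b.X)\{a,b}) + 0 has moves ··a··> s1, ··b··> s2
  s4 = (rec X. b.(b.X\{a,b} + a.(X + 0)) + a.(a.X + b.X)\{a,b})\{a,b} has moves ∅
Q's transition system — 5 states:
  t0 = rec X. b.(c.X\{a,b} + a.(X + 0)) + a.(a.X + b.X)\{a,b} has moves ··a··> t1, ··b··> t2
  t1 = (a.(rec X. b.(c.X\{a,b} + a.(X + 0)) + a.(a.X + b.X)\{a,b}) + b.(rec X. b.(c.X\{a,b} + a.(X + 0)) + a.(a.X + b.X)\{a,b}))\{a,b} has moves ∅
  t2 = c.(rec X. b.(c.X\{a,b} + a.(X + 0)) + a.(a.X + b.X)\{a,b})\{a,b} + a.((rec X. b.(c.X\{a,b} + a.(X + 0)) + a.(a.X + b.X)\{a,b}) + 0) has moves ··a··> t3, ··c··> t4
  t3 = (rec X. b.(c.X\{a,b} + a.(X + 0)) + a.(a.X + b.X)\{a,b}) + 0 has moves ··a··> t1, ··b··> t2
  t4 = (rec X. b.(c.X\{a,b} + a.(X + 0)) + a.(a.X + b.X)\{a,b})\{a,b} has moves ∅
Trace ⟨bb⟩ through P, begin at {s0}:
  [1] b ⇒ {s2}
  [2] b ⇒ {s4}
  P completes σ.
Trace ⟨bb⟩ through Q, begin at {t0}:
  [1] b ⇒ {t2}
  [2] b ⇒ no successor for Q

bb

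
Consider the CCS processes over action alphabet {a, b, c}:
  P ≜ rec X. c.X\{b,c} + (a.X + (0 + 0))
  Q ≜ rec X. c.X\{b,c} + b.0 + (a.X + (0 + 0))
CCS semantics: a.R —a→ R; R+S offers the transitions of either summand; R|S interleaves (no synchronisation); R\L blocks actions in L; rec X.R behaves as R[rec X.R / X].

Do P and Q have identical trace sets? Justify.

P's transition system — 2 states:
  p0 = rec X. c.X\{b,c} + (a.X + (0 + 0)) has moves ··a··> p0, ··c··> p1
  p1 = (rec X. c.X\{b,c} + (a.X + (0 + 0)))\{b,c} has moves ··a··> p1
Q's transition system — 3 states:
  q0 = rec X. c.X\{b,c} + b.0 + (a.X + (0 + 0)) has moves ··a··> q0, ··b··> q1, ··c··> q2
  q1 = 0 has moves ∅
  q2 = (rec X. c.X\{b,c} + b.0 + (a.X + (0 + 0)))\{b,c} has moves ··a··> q2
Trace ⟨b⟩ through Q, begin at {q0}:
  [1] b ⇒ {q1}
  ✓ Q
Trace ⟨b⟩ through P, begin at {p0}:
  [1] b ⇒ no successor for P

traces(P) ≠ traces(Q) — witness ⟨b⟩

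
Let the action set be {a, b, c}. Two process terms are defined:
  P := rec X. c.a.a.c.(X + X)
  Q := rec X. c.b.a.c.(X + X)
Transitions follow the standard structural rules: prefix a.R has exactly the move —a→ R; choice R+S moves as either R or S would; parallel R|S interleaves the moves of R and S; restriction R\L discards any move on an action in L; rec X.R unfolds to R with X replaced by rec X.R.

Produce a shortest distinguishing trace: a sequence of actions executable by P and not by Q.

ca

LTS(P): 5 reachable states
  m0 = rec X. c.a.a.c.(X + X) → —c→ m1
  m1 = a.a.c.((rec X. c.a.a.c.(X + X)) + (rec X. c.a.a.c.(X + X))) → —a→ m2
  m2 = a.c.((rec X. c.a.a.c.(X + X)) + (rec X. c.a.a.c.(X + X))) → —a→ m3
  m3 = c.((rec X. c.a.a.c.(X + X)) + (rec X. c.a.a.c.(X + X))) → —c→ m4
  m4 = (rec X. c.a.a.c.(X + X)) + (rec X. c.a.a.c.(X + X)) → —c→ m1
LTS(Q): 5 reachable states
  n0 = rec X. c.b.a.c.(X + X) → —c→ n1
  n1 = b.a.c.((rec X. c.b.a.c.(X + X)) + (rec X. c.b.a.c.(X + X))) → —b→ n2
  n2 = a.c.((rec X. c.b.a.c.(X + X)) + (rec X. c.b.a.c.(X + X))) → —a→ n3
  n3 = c.((rec X. c.b.a.c.(X + X)) + (rec X. c.b.a.c.(X + X))) → —c→ n4
  n4 = (rec X. c.b.a.c.(X + X)) + (rec X. c.b.a.c.(X + X)) → —c→ n1
Trace ⟨ca⟩ through P, begin at {m0}:
  after c @ step 1: {m1}
  after a @ step 2: {m2}
  ✓ P
Trace ⟨ca⟩ through Q, begin at {n0}:
  after c @ step 1: {n1}
  after a @ step 2: no successor for Q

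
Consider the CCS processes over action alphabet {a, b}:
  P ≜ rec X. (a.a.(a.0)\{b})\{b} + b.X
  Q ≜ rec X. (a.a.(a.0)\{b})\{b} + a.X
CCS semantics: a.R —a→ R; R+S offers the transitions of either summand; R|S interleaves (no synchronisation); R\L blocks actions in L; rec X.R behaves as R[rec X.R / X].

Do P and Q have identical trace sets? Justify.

P's transition system — 4 states:
  u0 = rec X. (a.a.(a.0)\{b})\{b} + b.X :: ··a··> u1, ··b··> u0
  u1 = (a.(a.0)\{b})\{b} :: ··a··> u2
  u2 = (a.0)\{b}\{b} :: ··a··> u3
  u3 = 0\{b}\{b} :: deadlocked
Q's transition system — 4 states:
  v0 = rec X. (a.a.(a.0)\{b})\{b} + a.X :: ··a··> v0, ··a··> v1
  v1 = (a.(a.0)\{b})\{b} :: ··a··> v2
  v2 = (a.0)\{b}\{b} :: ··a··> v3
  v3 = 0\{b}\{b} :: deadlocked
Executing b from P (initial set {u0}):
  step 1 (b): {u0}
  P completes σ.
Executing b from Q (initial set {v0}):
  step 1 (b): ∅ (Q stuck)

NO — witness ⟨b⟩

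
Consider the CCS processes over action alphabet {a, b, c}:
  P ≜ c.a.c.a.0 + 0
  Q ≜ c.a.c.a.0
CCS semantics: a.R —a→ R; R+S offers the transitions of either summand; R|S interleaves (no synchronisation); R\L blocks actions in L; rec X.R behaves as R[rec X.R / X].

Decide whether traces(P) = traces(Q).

traces(P) = traces(Q)

P's transition system — 5 states:
  s0 = c.a.c.a.0 + 0 ⊢ --c--▸ s1
  s1 = a.c.a.0 ⊢ --a--▸ s2
  s2 = c.a.0 ⊢ --c--▸ s3
  s3 = a.0 ⊢ --a--▸ s4
  s4 = 0 ⊢ ∅
Q's transition system — 5 states:
  t0 = c.a.c.a.0 ⊢ --c--▸ t1
  t1 = a.c.a.0 ⊢ --a--▸ t2
  t2 = c.a.0 ⊢ --c--▸ t3
  t3 = a.0 ⊢ --a--▸ t4
  t4 = 0 ⊢ ∅
Partition-refinement fixed point:
  B0 = {s0, t0}
  B1 = {s1, t1}
  B2 = {s2, t2}
  B3 = {s3, t3}
  B4 = {s4, t4}
s0 ∈ B0, t0 ∈ B0 → same block
Bisimilar ⇒ trace-equivalent.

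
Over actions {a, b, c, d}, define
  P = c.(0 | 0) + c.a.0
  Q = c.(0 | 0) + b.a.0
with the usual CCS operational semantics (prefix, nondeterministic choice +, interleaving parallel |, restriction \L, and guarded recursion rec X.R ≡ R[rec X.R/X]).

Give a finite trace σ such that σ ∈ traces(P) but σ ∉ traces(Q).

P's transition system — 4 states:
  p0 = c.(0 | 0) + c.a.0 | =c=> p1, =c=> p2
  p1 = 0 | 0 | stopped
  p2 = a.0 | =a=> p3
  p3 = 0 | stopped
Q's transition system — 4 states:
  q0 = c.(0 | 0) + b.a.0 | =b=> q1, =c=> q2
  q1 = a.0 | =a=> q3
  q2 = 0 | 0 | stopped
  q3 = 0 | stopped
Executing ca from P (initial set {p0}):
  [1] c ⇒ {p1, p2}
  [2] a ⇒ {p3}
  ✓ P
Executing ca from Q (initial set {q0}):
  [1] c ⇒ {q2}
  [2] a ⇒ ∅  — Q cannot continue

ca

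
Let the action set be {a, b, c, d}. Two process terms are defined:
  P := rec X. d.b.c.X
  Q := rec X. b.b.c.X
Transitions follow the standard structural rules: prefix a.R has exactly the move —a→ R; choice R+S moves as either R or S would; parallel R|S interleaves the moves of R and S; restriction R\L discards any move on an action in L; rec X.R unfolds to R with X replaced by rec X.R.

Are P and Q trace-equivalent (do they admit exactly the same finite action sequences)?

Reachable graph of P (3 states):
  m0 = rec X. d.b.c.X :: -d-> m1
  m1 = b.c.(rec X. d.b.c.X) :: -b-> m2
  m2 = c.(rec X. d.b.c.X) :: -c-> m0
Reachable graph of Q (3 states):
  n0 = rec X. b.b.c.X :: -b-> n1
  n1 = b.c.(rec X. b.b.c.X) :: -b-> n2
  n2 = c.(rec X. b.b.c.X) :: -c-> n0
Executing d from P (initial set {m0}):
  step 1 (d): {m1}
  ✓ P
Executing d from Q (initial set {n0}):
  step 1 (d): no successor for Q

traces(P) ≠ traces(Q) — witness ⟨d⟩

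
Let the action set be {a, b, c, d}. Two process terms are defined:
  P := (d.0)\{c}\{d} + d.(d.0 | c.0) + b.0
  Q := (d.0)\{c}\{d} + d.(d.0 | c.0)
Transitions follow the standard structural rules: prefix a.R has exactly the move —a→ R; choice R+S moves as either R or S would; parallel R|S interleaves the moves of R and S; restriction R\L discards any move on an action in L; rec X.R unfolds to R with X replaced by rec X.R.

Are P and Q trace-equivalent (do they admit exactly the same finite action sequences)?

Reachable graph of P (6 states):
  m0 = (d.0)\{c}\{d} + d.(d.0 | c.0) + b.0 ⊢ =b=> m1, =d=> m2
  m1 = 0 ⊢ stopped
  m2 = d.0 | c.0 ⊢ =c=> m3, =d=> m4
  m3 = d.0 | 0 ⊢ =d=> m5
  m4 = 0 | c.0 ⊢ =c=> m5
  m5 = 0 | 0 ⊢ stopped
Reachable graph of Q (5 states):
  n0 = (d.0)\{c}\{d} + d.(d.0 | c.0) ⊢ =d=> n1
  n1 = d.0 | c.0 ⊢ =c=> n2, =d=> n3
  n2 = d.0 | 0 ⊢ =d=> n4
  n3 = 0 | c.0 ⊢ =c=> n4
  n4 = 0 | 0 ⊢ stopped
Executing b from P (initial set {m0}):
  after b @ step 1: {m1}
  P completes σ.
Executing b from Q (initial set {n0}):
  after b @ step 1: ∅ (Q stuck)

NO — witness ⟨b⟩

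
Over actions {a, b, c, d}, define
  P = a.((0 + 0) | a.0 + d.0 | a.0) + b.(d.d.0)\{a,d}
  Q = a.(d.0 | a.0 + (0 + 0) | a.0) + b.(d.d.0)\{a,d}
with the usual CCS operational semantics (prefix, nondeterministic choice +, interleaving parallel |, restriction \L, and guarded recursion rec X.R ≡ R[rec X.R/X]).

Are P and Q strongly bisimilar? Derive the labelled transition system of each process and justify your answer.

bisimilar

Reachable graph of P (7 states):
  u0 = a.((0 + 0) | a.0 + d.0 | a.0) + b.(d.d.0)\{a,d} ⊢ --a--▸ u1, --b--▸ u2
  u1 = (0 + 0) | a.0 + d.0 | a.0 ⊢ --a--▸ u3, --a--▸ u4, --d--▸ u5
  u2 = (d.d.0)\{a,d} ⊢ ·
  u3 = (0 + 0) | 0 ⊢ ·
  u4 = d.0 | 0 ⊢ --d--▸ u6
  u5 = 0 | a.0 ⊢ --a--▸ u6
  u6 = 0 | 0 ⊢ ·
Reachable graph of Q (7 states):
  v0 = a.(d.0 | a.0 + (0 + 0) | a.0) + b.(d.d.0)\{a,d} ⊢ --a--▸ v1, --b--▸ v2
  v1 = d.0 | a.0 + (0 + 0) | a.0 ⊢ --a--▸ v3, --a--▸ v4, --d--▸ v5
  v2 = (d.d.0)\{a,d} ⊢ ·
  v3 = (0 + 0) | 0 ⊢ ·
  v4 = d.0 | 0 ⊢ --d--▸ v6
  v5 = 0 | a.0 ⊢ --a--▸ v6
  v6 = 0 | 0 ⊢ ·
Partition-refinement fixed point:
  B0 = {u0, v0}
  B1 = {u2, u3, u6, v2, v3, v6}
  B2 = {u1, v1}
  B3 = {u5, v5}
  B4 = {u4, v4}
u0 ∈ B0, v0 ∈ B0 → same block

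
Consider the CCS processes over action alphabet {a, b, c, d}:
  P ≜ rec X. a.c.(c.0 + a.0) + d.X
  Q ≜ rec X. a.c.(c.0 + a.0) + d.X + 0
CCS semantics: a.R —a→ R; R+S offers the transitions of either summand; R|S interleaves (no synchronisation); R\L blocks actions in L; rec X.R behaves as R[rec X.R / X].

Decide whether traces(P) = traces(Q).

YES

P's transition system — 4 states:
  s0 = rec X. a.c.(c.0 + a.0) + d.X ⊢ -a-> s1, -d-> s0
  s1 = c.(c.0 + a.0) ⊢ -c-> s2
  s2 = c.0 + a.0 ⊢ -a-> s3, -c-> s3
  s3 = 0 ⊢ ·
Q's transition system — 4 states:
  t0 = rec X. a.c.(c.0 + a.0) + d.X + 0 ⊢ -a-> t1, -d-> t0
  t1 = c.(c.0 + a.0) ⊢ -c-> t2
  t2 = c.0 + a.0 ⊢ -a-> t3, -c-> t3
  t3 = 0 ⊢ ·
Coarsest stable partition (strong bisimilarity classes):
  B0 = {s0, t0}
  B1 = {s1, t1}
  B2 = {s2, t2}
  B3 = {s3, t3}
s0 ∈ B0, t0 ∈ B0 → same block
Bisimilar ⇒ trace-equivalent.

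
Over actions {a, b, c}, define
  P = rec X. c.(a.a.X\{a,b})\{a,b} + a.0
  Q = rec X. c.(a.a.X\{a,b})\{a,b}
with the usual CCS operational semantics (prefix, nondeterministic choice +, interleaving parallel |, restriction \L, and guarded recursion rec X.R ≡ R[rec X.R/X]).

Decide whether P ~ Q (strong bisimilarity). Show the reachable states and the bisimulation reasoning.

P's transition system — 3 states:
  m0 = rec X. c.(a.a.X\{a,b})\{a,b} + a.0 | --a--▸ m1, --c--▸ m2
  m1 = 0 | (no moves)
  m2 = (a.a.(rec X. c.(a.a.X\{a,b})\{a,b} + a.0)\{a,b})\{a,b} | (no moves)
Q's transition system — 2 states:
  n0 = rec X. c.(a.a.X\{a,b})\{a,b} | --c--▸ n1
  n1 = (a.a.(rec X. c.(a.a.X\{a,b})\{a,b})\{a,b})\{a,b} | (no moves)
Partition-refinement fixed point:
  B0 = {m0}
  B1 = {m1, m2, n1}
  B2 = {n0}
m0 ∈ B0, n0 ∈ B2 → different blocks

not bisimilar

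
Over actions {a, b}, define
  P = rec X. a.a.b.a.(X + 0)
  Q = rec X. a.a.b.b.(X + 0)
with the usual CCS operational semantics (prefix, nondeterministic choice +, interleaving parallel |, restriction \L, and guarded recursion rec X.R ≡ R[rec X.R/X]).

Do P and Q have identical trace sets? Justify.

trace-distinct — witness ⟨aaba⟩

LTS(P): 5 reachable states
  p0 = rec X. a.a.b.a.(X + 0) :: --a--▸ p1
  p1 = a.b.a.((rec X. a.a.b.a.(X + 0)) + 0) :: --a--▸ p2
  p2 = b.a.((rec X. a.a.b.a.(X + 0)) + 0) :: --b--▸ p3
  p3 = a.((rec X. a.a.b.a.(X + 0)) + 0) :: --a--▸ p4
  p4 = (rec X. a.a.b.a.(X + 0)) + 0 :: --a--▸ p1
LTS(Q): 5 reachable states
  q0 = rec X. a.a.b.b.(X + 0) :: --a--▸ q1
  q1 = a.b.b.((rec X. a.a.b.b.(X + 0)) + 0) :: --a--▸ q2
  q2 = b.b.((rec X. a.a.b.b.(X + 0)) + 0) :: --b--▸ q3
  q3 = b.((rec X. a.a.b.b.(X + 0)) + 0) :: --b--▸ q4
  q4 = (rec X. a.a.b.b.(X + 0)) + 0 :: --a--▸ q1
Run σ = ⟨aaba⟩ on P: start {p0}
  [1] a ⇒ {p1}
  [2] a ⇒ {p2}
  [3] b ⇒ {p3}
  [4] a ⇒ {p4}
  P completes σ.
Run σ = ⟨aaba⟩ on Q: start {q0}
  [1] a ⇒ {q1}
  [2] a ⇒ {q2}
  [3] b ⇒ {q3}
  [4] a ⇒ ∅  — Q cannot continue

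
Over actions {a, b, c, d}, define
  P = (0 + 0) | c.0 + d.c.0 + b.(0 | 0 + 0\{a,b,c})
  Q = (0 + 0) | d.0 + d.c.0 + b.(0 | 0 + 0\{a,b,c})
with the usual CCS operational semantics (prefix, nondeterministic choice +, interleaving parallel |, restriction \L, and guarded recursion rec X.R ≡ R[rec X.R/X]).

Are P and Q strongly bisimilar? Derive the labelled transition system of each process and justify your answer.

Reachable graph of P (5 states):
  m0 = (0 + 0) | c.0 + d.c.0 + b.(0 | 0 + 0\{a,b,c}) | -b-> m1, -c-> m2, -d-> m3
  m1 = 0 | 0 + 0\{a,b,c} | ·
  m2 = (0 + 0) | 0 | ·
  m3 = c.0 | -c-> m4
  m4 = 0 | ·
Reachable graph of Q (5 states):
  n0 = (0 + 0) | d.0 + d.c.0 + b.(0 | 0 + 0\{a,b,c}) | -b-> n1, -d-> n2, -d-> n3
  n1 = 0 | 0 + 0\{a,b,c} | ·
  n2 = (0 + 0) | 0 | ·
  n3 = c.0 | -c-> n4
  n4 = 0 | ·
Partition-refinement fixed point:
  B0 = {m0}
  B1 = {m1, m2, m4, n1, n2, n4}
  B2 = {m3, n3}
  B3 = {n0}
m0 ∈ B0, n0 ∈ B3 → different blocks

not bisimilar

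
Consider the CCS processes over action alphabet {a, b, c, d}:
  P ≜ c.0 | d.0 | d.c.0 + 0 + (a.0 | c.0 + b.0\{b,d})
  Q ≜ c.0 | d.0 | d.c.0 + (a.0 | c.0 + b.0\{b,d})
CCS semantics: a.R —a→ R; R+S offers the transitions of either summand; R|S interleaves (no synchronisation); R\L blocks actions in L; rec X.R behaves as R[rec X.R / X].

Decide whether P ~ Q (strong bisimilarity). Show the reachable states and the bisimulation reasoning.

P ~ Q

LTS(P): 16 reachable states
  p0 = c.0 | d.0 | d.c.0 + 0 + (a.0 | c.0 + b.0\{b,d}) ⊢ --a--▸ p1, --b--▸ p2, --c--▸ p3, --c--▸ p4, --d--▸ p5, --d--▸ p6
  p1 = 0 | c.0 ⊢ --c--▸ p7
  p2 = 0\{b,d} ⊢ deadlocked
  p3 = 0 | d.0 | d.c.0 ⊢ --d--▸ p8, --d--▸ p9
  p4 = a.0 | 0 ⊢ --a--▸ p7
  p5 = c.0 | 0 | d.c.0 ⊢ --c--▸ p8, --d--▸ p10
  p6 = c.0 | d.0 | c.0 ⊢ --c--▸ p11, --c--▸ p9, --d--▸ p10
  p7 = 0 | 0 ⊢ deadlocked
  p8 = 0 | 0 | d.c.0 ⊢ --d--▸ p12
  p9 = 0 | d.0 | c.0 ⊢ --c--▸ p13, --d--▸ p12
  p10 = c.0 | 0 | c.0 ⊢ --c--▸ p12, --c--▸ p14
  p11 = c.0 | d.0 | 0 ⊢ --c--▸ p13, --d--▸ p14
  p12 = 0 | 0 | c.0 ⊢ --c--▸ p15
  p13 = 0 | d.0 | 0 ⊢ --d--▸ p15
  p14 = c.0 | 0 | 0 ⊢ --c--▸ p15
  p15 = 0 | 0 | 0 ⊢ deadlocked
LTS(Q): 16 reachable states
  q0 = c.0 | d.0 | d.c.0 + (a.0 | c.0 + b.0\{b,d}) ⊢ --a--▸ q1, --b--▸ q2, --c--▸ q3, --c--▸ q4, --d--▸ q5, --d--▸ q6
  q1 = 0 | c.0 ⊢ --c--▸ q7
  q2 = 0\{b,d} ⊢ deadlocked
  q3 = 0 | d.0 | d.c.0 ⊢ --d--▸ q8, --d--▸ q9
  q4 = a.0 | 0 ⊢ --a--▸ q7
  q5 = c.0 | 0 | d.c.0 ⊢ --c--▸ q8, --d--▸ q10
  q6 = c.0 | d.0 | c.0 ⊢ --c--▸ q11, --c--▸ q9, --d--▸ q10
  q7 = 0 | 0 ⊢ deadlocked
  q8 = 0 | 0 | d.c.0 ⊢ --d--▸ q12
  q9 = 0 | d.0 | c.0 ⊢ --c--▸ q13, --d--▸ q12
  q10 = c.0 | 0 | c.0 ⊢ --c--▸ q12, --c--▸ q14
  q11 = c.0 | d.0 | 0 ⊢ --c--▸ q13, --d--▸ q14
  q12 = 0 | 0 | c.0 ⊢ --c--▸ q15
  q13 = 0 | d.0 | 0 ⊢ --d--▸ q15
  q14 = c.0 | 0 | 0 ⊢ --c--▸ q15
  q15 = 0 | 0 | 0 ⊢ deadlocked
Partition-refinement fixed point:
  B0 = {p0, q0}
  B1 = {p3, q3}
  B2 = {p11, p9, q11, q9}
  B3 = {p13, q13}
  B4 = {p15, p2, p7, q15, q2, q7}
  B5 = {p1, p12, p14, q1, q12, q14}
  B6 = {p8, q8}
  B7 = {p4, q4}
  B8 = {p5, q5}
  B9 = {p10, q10}
  B10 = {p6, q6}
p0 ∈ B0, q0 ∈ B0 → same block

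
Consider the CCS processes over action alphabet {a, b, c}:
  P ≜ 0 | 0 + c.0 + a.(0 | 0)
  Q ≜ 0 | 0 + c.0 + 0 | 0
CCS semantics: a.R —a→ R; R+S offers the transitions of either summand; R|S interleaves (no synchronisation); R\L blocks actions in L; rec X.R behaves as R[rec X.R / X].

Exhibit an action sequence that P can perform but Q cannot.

Reachable graph of P (3 states):
  p0 = 0 | 0 + c.0 + a.(0 | 0) ⊢ ··a··> p1, ··c··> p2
  p1 = 0 | 0 ⊢ ·
  p2 = 0 ⊢ ·
Reachable graph of Q (2 states):
  q0 = 0 | 0 + c.0 + 0 | 0 ⊢ ··c··> q1
  q1 = 0 ⊢ ·
Trace ⟨a⟩ through P, begin at {p0}:
  [1] a ⇒ {p1}
  ✓ P
Trace ⟨a⟩ through Q, begin at {q0}:
  [1] a ⇒ ∅ (Q stuck)

a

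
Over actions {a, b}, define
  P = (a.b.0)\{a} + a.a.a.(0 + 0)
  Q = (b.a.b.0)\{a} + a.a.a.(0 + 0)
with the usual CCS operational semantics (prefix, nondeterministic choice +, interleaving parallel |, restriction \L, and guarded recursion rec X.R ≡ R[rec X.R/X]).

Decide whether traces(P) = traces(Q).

Reachable graph of P (4 states):
  m0 = (a.b.0)\{a} + a.a.a.(0 + 0) has moves ··a··> m1
  m1 = a.a.(0 + 0) has moves ··a··> m2
  m2 = a.(0 + 0) has moves ··a··> m3
  m3 = 0 + 0 has moves deadlocked
Reachable graph of Q (5 states):
  n0 = (b.a.b.0)\{a} + a.a.a.(0 + 0) has moves ··a··> n1, ··b··> n2
  n1 = a.a.(0 + 0) has moves ··a··> n3
  n2 = (a.b.0)\{a} has moves deadlocked
  n3 = a.(0 + 0) has moves ··a··> n4
  n4 = 0 + 0 has moves deadlocked
Trace ⟨b⟩ through Q, begin at {n0}:
  step 1 (b): {n2}
  — Q admits the full trace.
Trace ⟨b⟩ through P, begin at {m0}:
  step 1 (b): ∅  — P cannot continue

NO — witness ⟨b⟩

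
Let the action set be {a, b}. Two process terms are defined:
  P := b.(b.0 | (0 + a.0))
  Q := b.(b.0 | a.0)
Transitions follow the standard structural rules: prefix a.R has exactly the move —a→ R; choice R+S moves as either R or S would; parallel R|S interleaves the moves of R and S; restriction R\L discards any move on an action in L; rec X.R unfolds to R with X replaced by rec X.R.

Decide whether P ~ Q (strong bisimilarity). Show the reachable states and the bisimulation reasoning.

LTS(P): 5 reachable states
  s0 = b.(b.0 | (0 + a.0)) :: —b→ s1
  s1 = b.0 | (0 + a.0) :: —a→ s2, —b→ s3
  s2 = b.0 | 0 :: —b→ s4
  s3 = 0 | (0 + a.0) :: —a→ s4
  s4 = 0 | 0 :: (no moves)
LTS(Q): 5 reachable states
  t0 = b.(b.0 | a.0) :: —b→ t1
  t1 = b.0 | a.0 :: —a→ t2, —b→ t3
  t2 = b.0 | 0 :: —b→ t4
  t3 = 0 | a.0 :: —a→ t4
  t4 = 0 | 0 :: (no moves)
Coarsest stable partition (strong bisimilarity classes):
  B0 = {s0, t0}
  B1 = {s1, t1}
  B2 = {s3, t3}
  B3 = {s4, t4}
  B4 = {s2, t2}
s0 ∈ B0, t0 ∈ B0 → same block

P ~ Q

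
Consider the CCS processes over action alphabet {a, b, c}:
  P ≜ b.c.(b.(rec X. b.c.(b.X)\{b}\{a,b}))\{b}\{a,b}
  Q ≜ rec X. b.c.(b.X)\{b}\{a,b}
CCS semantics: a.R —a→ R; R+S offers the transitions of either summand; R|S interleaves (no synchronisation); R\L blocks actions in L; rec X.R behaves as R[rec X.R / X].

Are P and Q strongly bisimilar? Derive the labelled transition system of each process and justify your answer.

bisimilar

P's transition system — 3 states:
  u0 = b.c.(b.(rec X. b.c.(b.X)\{b}\{a,b}))\{b}\{a,b} ⊢ -b-> u1
  u1 = c.(b.(rec X. b.c.(b.X)\{b}\{a,b}))\{b}\{a,b} ⊢ -c-> u2
  u2 = (b.(rec X. b.c.(b.X)\{b}\{a,b}))\{b}\{a,b} ⊢ (no moves)
Q's transition system — 3 states:
  v0 = rec X. b.c.(b.X)\{b}\{a,b} ⊢ -b-> v1
  v1 = c.(b.(rec X. b.c.(b.X)\{b}\{a,b}))\{b}\{a,b} ⊢ -c-> v2
  v2 = (b.(rec X. b.c.(b.X)\{b}\{a,b}))\{b}\{a,b} ⊢ (no moves)
Partition-refinement fixed point:
  B0 = {u0, v0}
  B1 = {u1, v1}
  B2 = {u2, v2}
u0 ∈ B0, v0 ∈ B0 → same block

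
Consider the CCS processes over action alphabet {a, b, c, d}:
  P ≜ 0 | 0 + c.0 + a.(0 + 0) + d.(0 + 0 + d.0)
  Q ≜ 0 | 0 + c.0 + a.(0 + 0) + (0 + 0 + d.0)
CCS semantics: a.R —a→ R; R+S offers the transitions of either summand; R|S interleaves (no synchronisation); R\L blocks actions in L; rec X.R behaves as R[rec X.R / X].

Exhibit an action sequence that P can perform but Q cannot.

dd

Reachable graph of P (4 states):
  u0 = 0 | 0 + c.0 + a.(0 + 0) + d.(0 + 0 + d.0) → =a=> u1, =c=> u2, =d=> u3
  u1 = 0 + 0 → (no moves)
  u2 = 0 → (no moves)
  u3 = 0 + 0 + d.0 → =d=> u2
Reachable graph of Q (3 states):
  v0 = 0 | 0 + c.0 + a.(0 + 0) + (0 + 0 + d.0) → =a=> v1, =c=> v2, =d=> v2
  v1 = 0 + 0 → (no moves)
  v2 = 0 → (no moves)
Run σ = ⟨dd⟩ on P: start {u0}
  step 1 (d): {u3}
  step 2 (d): {u2}
  — P admits the full trace.
Run σ = ⟨dd⟩ on Q: start {v0}
  step 1 (d): {v2}
  step 2 (d): ∅ (Q stuck)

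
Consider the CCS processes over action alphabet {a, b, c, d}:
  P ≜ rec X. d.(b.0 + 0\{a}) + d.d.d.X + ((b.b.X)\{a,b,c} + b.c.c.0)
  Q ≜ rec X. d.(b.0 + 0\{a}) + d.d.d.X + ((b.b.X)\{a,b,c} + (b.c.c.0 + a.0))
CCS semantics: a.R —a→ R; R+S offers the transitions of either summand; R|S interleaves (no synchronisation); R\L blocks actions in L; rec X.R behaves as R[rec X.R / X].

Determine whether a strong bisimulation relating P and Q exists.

NO

P's transition system — 7 states:
  p0 = rec X. d.(b.0 + 0\{a}) + d.d.d.X + ((b.b.X)\{a,b,c} + b.c.c.0) ⊢ —b→ p1, —d→ p2, —d→ p3
  p1 = c.c.0 ⊢ —c→ p4
  p2 = b.0 + 0\{a} ⊢ —b→ p5
  p3 = d.d.(rec X. d.(b.0 + 0\{a}) + d.d.d.X + ((b.b.X)\{a,b,c} + b.c.c.0)) ⊢ —d→ p6
  p4 = c.0 ⊢ —c→ p5
  p5 = 0 ⊢ deadlocked
  p6 = d.(rec X. d.(b.0 + 0\{a}) + d.d.d.X + ((b.b.X)\{a,b,c} + b.c.c.0)) ⊢ —d→ p0
Q's transition system — 7 states:
  q0 = rec X. d.(b.0 + 0\{a}) + d.d.d.X + ((b.b.X)\{a,b,c} + (b.c.c.0 + a.0)) ⊢ —a→ q1, —b→ q2, —d→ q3, —d→ q4
  q1 = 0 ⊢ deadlocked
  q2 = c.c.0 ⊢ —c→ q5
  q3 = b.0 + 0\{a} ⊢ —b→ q1
  q4 = d.d.(rec X. d.(b.0 + 0\{a}) + d.d.d.X + ((b.b.X)\{a,b,c} + (b.c.c.0 + a.0))) ⊢ —d→ q6
  q5 = c.0 ⊢ —c→ q1
  q6 = d.(rec X. d.(b.0 + 0\{a}) + d.d.d.X + ((b.b.X)\{a,b,c} + (b.c.c.0 + a.0))) ⊢ —d→ q0
Bisimilarity quotient blocks:
  B0 = {p0}
  B1 = {p1, q2}
  B2 = {p4, q5}
  B3 = {p5, q1}
  B4 = {p2, q3}
  B5 = {p3}
  B6 = {p6}
  B7 = {q0}
  B8 = {q4}
  B9 = {q6}
p0 ∈ B0, q0 ∈ B7 → different blocks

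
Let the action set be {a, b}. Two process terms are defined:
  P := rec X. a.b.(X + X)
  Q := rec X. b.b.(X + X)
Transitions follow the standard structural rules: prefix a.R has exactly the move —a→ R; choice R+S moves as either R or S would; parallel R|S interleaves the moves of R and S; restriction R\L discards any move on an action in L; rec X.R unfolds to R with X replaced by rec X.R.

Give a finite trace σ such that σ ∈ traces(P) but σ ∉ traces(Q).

LTS(P): 3 reachable states
  u0 = rec X. a.b.(X + X) has moves -a-> u1
  u1 = b.((rec X. a.b.(X + X)) + (rec X. a.b.(X + X))) has moves -b-> u2
  u2 = (rec X. a.b.(X + X)) + (rec X. a.b.(X + X)) has moves -a-> u1
LTS(Q): 3 reachable states
  v0 = rec X. b.b.(X + X) has moves -b-> v1
  v1 = b.((rec X. b.b.(X + X)) + (rec X. b.b.(X + X))) has moves -b-> v2
  v2 = (rec X. b.b.(X + X)) + (rec X. b.b.(X + X)) has moves -b-> v1
Run σ = ⟨a⟩ on P: start {u0}
  after a @ step 1: {u1}
  ✓ P
Run σ = ⟨a⟩ on Q: start {v0}
  after a @ step 1: ∅ (Q stuck)

a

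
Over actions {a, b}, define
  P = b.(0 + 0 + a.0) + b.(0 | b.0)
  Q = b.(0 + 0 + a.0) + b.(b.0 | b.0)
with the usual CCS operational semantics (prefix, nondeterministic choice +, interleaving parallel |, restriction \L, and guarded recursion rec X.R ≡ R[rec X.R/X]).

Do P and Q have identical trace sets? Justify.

P's transition system — 5 states:
  p0 = b.(0 + 0 + a.0) + b.(0 | b.0) has moves =b=> p1, =b=> p2
  p1 = 0 + 0 + a.0 has moves =a=> p3
  p2 = 0 | b.0 has moves =b=> p4
  p3 = 0 has moves (no moves)
  p4 = 0 | 0 has moves (no moves)
Q's transition system — 7 states:
  q0 = b.(0 + 0 + a.0) + b.(b.0 | b.0) has moves =b=> q1, =b=> q2
  q1 = 0 + 0 + a.0 has moves =a=> q3
  q2 = b.0 | b.0 has moves =b=> q4, =b=> q5
  q3 = 0 has moves (no moves)
  q4 = 0 | b.0 has moves =b=> q6
  q5 = b.0 | 0 has moves =b=> q6
  q6 = 0 | 0 has moves (no moves)
Executing bbb from Q (initial set {q0}):
  [1] b ⇒ {q1, q2}
  [2] b ⇒ {q4, q5}
  [3] b ⇒ {q6}
  ✓ Q
Executing bbb from P (initial set {p0}):
  [1] b ⇒ {p1, p2}
  [2] b ⇒ {p4}
  [3] b ⇒ no successor for P

trace-distinct — witness ⟨bbb⟩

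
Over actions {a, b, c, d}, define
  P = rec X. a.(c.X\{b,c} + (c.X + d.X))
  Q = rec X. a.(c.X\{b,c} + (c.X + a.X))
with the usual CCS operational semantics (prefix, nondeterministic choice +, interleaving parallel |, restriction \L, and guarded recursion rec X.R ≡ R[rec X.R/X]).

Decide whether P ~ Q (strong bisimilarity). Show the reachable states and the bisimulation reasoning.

Reachable graph of P (4 states):
  s0 = rec X. a.(c.X\{b,c} + (c.X + d.X)) :: —a→ s1
  s1 = c.(rec X. a.(c.X\{b,c} + (c.X + d.X)))\{b,c} + (c.(rec X. a.(c.X\{b,c} + (c.X + d.X))) + d.(rec X. a.(c.X\{b,c} + (c.X + d.X)))) :: —c→ s0, —c→ s2, —d→ s0
  s2 = (rec X. a.(c.X\{b,c} + (c.X + d.X)))\{b,c} :: —a→ s3
  s3 = (c.(rec X. a.(c.X\{b,c} + (c.X + d.X)))\{b,c} + (c.(rec X. a.(c.X\{b,c} + (c.X + d.X))) + d.(rec X. a.(c.X\{b,c} + (c.X + d.X)))))\{b,c} :: —d→ s2
Reachable graph of Q (4 states):
  t0 = rec X. a.(c.X\{b,c} + (c.X + a.X)) :: —a→ t1
  t1 = c.(rec X. a.(c.X\{b,c} + (c.X + a.X)))\{b,c} + (c.(rec X. a.(c.X\{b,c} + (c.X + a.X))) + a.(rec X. a.(c.X\{b,c} + (c.X + a.X)))) :: —a→ t0, —c→ t0, —c→ t2
  t2 = (rec X. a.(c.X\{b,c} + (c.X + a.X)))\{b,c} :: —a→ t3
  t3 = (c.(rec X. a.(c.X\{b,c} + (c.X + a.X)))\{b,c} + (c.(rec X. a.(c.X\{b,c} + (c.X + a.X))) + a.(rec X. a.(c.X\{b,c} + (c.X + a.X)))))\{b,c} :: —a→ t2
Partition-refinement fixed point:
  B0 = {s0}
  B1 = {s1}
  B2 = {s2}
  B3 = {s3}
  B4 = {t0}
  B5 = {t1}
  B6 = {t2, t3}
s0 ∈ B0, t0 ∈ B4 → different blocks

not bisimilar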